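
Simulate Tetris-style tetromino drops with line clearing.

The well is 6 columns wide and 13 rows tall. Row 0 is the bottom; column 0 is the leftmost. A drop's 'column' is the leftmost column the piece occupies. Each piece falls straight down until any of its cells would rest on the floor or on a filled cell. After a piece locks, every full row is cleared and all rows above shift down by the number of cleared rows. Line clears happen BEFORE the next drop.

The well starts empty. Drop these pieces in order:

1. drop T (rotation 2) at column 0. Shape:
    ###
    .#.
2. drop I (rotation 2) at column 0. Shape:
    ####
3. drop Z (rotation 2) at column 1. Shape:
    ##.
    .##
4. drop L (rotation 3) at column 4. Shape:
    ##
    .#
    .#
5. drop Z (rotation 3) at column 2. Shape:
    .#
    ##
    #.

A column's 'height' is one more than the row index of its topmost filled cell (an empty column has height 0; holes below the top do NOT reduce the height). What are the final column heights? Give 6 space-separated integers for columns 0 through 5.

Drop 1: T rot2 at col 0 lands with bottom-row=0; cleared 0 line(s) (total 0); column heights now [2 2 2 0 0 0], max=2
Drop 2: I rot2 at col 0 lands with bottom-row=2; cleared 0 line(s) (total 0); column heights now [3 3 3 3 0 0], max=3
Drop 3: Z rot2 at col 1 lands with bottom-row=3; cleared 0 line(s) (total 0); column heights now [3 5 5 4 0 0], max=5
Drop 4: L rot3 at col 4 lands with bottom-row=0; cleared 1 line(s) (total 1); column heights now [2 4 4 3 0 2], max=4
Drop 5: Z rot3 at col 2 lands with bottom-row=4; cleared 0 line(s) (total 1); column heights now [2 4 6 7 0 2], max=7

Answer: 2 4 6 7 0 2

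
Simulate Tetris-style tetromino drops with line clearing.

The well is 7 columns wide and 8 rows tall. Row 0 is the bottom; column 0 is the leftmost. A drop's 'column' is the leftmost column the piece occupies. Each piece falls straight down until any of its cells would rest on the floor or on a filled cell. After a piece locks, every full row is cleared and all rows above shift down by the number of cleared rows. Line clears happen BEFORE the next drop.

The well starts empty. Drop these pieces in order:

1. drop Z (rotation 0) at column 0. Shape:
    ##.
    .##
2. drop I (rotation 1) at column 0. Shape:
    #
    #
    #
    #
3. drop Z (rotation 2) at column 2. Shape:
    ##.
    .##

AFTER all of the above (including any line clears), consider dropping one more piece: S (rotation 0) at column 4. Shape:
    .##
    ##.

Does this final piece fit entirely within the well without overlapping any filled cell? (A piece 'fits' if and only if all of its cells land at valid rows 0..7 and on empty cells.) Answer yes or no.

Answer: yes

Derivation:
Drop 1: Z rot0 at col 0 lands with bottom-row=0; cleared 0 line(s) (total 0); column heights now [2 2 1 0 0 0 0], max=2
Drop 2: I rot1 at col 0 lands with bottom-row=2; cleared 0 line(s) (total 0); column heights now [6 2 1 0 0 0 0], max=6
Drop 3: Z rot2 at col 2 lands with bottom-row=0; cleared 0 line(s) (total 0); column heights now [6 2 2 2 1 0 0], max=6
Test piece S rot0 at col 4 (width 3): heights before test = [6 2 2 2 1 0 0]; fits = True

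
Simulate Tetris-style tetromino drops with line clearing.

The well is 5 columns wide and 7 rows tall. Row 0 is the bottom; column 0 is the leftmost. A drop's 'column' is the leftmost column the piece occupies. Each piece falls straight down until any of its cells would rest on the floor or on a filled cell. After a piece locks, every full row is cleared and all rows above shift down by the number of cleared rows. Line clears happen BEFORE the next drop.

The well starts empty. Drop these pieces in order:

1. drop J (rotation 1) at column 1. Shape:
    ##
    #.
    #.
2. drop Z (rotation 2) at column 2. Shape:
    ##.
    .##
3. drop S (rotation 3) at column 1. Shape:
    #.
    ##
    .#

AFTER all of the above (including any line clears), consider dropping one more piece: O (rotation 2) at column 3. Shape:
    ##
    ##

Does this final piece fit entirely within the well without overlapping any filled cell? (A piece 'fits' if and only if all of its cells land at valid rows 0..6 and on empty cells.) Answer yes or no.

Answer: yes

Derivation:
Drop 1: J rot1 at col 1 lands with bottom-row=0; cleared 0 line(s) (total 0); column heights now [0 3 3 0 0], max=3
Drop 2: Z rot2 at col 2 lands with bottom-row=2; cleared 0 line(s) (total 0); column heights now [0 3 4 4 3], max=4
Drop 3: S rot3 at col 1 lands with bottom-row=4; cleared 0 line(s) (total 0); column heights now [0 7 6 4 3], max=7
Test piece O rot2 at col 3 (width 2): heights before test = [0 7 6 4 3]; fits = True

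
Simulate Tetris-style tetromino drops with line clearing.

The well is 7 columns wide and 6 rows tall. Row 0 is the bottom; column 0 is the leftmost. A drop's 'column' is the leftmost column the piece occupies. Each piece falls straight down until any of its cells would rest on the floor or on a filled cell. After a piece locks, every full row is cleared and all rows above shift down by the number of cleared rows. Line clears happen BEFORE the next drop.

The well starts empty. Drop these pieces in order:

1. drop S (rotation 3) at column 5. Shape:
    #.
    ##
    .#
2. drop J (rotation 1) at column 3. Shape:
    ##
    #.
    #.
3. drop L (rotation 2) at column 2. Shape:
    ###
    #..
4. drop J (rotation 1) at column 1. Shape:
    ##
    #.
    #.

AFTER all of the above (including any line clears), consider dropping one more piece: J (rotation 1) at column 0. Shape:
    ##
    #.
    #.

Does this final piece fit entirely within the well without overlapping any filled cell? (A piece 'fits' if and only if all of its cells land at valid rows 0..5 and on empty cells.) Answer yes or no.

Drop 1: S rot3 at col 5 lands with bottom-row=0; cleared 0 line(s) (total 0); column heights now [0 0 0 0 0 3 2], max=3
Drop 2: J rot1 at col 3 lands with bottom-row=0; cleared 0 line(s) (total 0); column heights now [0 0 0 3 3 3 2], max=3
Drop 3: L rot2 at col 2 lands with bottom-row=2; cleared 0 line(s) (total 0); column heights now [0 0 4 4 4 3 2], max=4
Drop 4: J rot1 at col 1 lands with bottom-row=2; cleared 0 line(s) (total 0); column heights now [0 5 5 4 4 3 2], max=5
Test piece J rot1 at col 0 (width 2): heights before test = [0 5 5 4 4 3 2]; fits = True

Answer: yes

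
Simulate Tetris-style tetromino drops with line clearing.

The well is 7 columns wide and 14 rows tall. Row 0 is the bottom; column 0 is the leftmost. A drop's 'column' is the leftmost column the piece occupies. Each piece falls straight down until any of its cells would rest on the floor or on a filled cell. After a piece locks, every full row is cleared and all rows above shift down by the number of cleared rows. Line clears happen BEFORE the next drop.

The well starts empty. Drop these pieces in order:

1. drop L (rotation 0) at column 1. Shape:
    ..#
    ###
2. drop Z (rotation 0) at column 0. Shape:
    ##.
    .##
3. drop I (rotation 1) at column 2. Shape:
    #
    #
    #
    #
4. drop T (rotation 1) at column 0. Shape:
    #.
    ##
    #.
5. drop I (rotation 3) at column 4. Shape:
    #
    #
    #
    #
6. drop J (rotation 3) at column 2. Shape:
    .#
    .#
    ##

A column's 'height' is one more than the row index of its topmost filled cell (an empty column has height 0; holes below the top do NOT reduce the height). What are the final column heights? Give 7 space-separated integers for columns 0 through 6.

Answer: 6 5 7 9 4 0 0

Derivation:
Drop 1: L rot0 at col 1 lands with bottom-row=0; cleared 0 line(s) (total 0); column heights now [0 1 1 2 0 0 0], max=2
Drop 2: Z rot0 at col 0 lands with bottom-row=1; cleared 0 line(s) (total 0); column heights now [3 3 2 2 0 0 0], max=3
Drop 3: I rot1 at col 2 lands with bottom-row=2; cleared 0 line(s) (total 0); column heights now [3 3 6 2 0 0 0], max=6
Drop 4: T rot1 at col 0 lands with bottom-row=3; cleared 0 line(s) (total 0); column heights now [6 5 6 2 0 0 0], max=6
Drop 5: I rot3 at col 4 lands with bottom-row=0; cleared 0 line(s) (total 0); column heights now [6 5 6 2 4 0 0], max=6
Drop 6: J rot3 at col 2 lands with bottom-row=6; cleared 0 line(s) (total 0); column heights now [6 5 7 9 4 0 0], max=9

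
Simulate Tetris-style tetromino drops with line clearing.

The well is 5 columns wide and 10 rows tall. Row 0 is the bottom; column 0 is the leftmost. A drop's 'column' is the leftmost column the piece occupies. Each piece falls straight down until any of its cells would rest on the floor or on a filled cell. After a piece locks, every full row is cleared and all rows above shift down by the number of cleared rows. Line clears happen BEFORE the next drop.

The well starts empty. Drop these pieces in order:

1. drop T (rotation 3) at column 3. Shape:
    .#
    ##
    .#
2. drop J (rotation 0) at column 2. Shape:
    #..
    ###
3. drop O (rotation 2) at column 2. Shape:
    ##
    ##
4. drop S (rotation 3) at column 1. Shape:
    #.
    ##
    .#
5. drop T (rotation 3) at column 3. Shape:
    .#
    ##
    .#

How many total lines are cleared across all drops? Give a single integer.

Answer: 0

Derivation:
Drop 1: T rot3 at col 3 lands with bottom-row=0; cleared 0 line(s) (total 0); column heights now [0 0 0 2 3], max=3
Drop 2: J rot0 at col 2 lands with bottom-row=3; cleared 0 line(s) (total 0); column heights now [0 0 5 4 4], max=5
Drop 3: O rot2 at col 2 lands with bottom-row=5; cleared 0 line(s) (total 0); column heights now [0 0 7 7 4], max=7
Drop 4: S rot3 at col 1 lands with bottom-row=7; cleared 0 line(s) (total 0); column heights now [0 10 9 7 4], max=10
Drop 5: T rot3 at col 3 lands with bottom-row=6; cleared 0 line(s) (total 0); column heights now [0 10 9 8 9], max=10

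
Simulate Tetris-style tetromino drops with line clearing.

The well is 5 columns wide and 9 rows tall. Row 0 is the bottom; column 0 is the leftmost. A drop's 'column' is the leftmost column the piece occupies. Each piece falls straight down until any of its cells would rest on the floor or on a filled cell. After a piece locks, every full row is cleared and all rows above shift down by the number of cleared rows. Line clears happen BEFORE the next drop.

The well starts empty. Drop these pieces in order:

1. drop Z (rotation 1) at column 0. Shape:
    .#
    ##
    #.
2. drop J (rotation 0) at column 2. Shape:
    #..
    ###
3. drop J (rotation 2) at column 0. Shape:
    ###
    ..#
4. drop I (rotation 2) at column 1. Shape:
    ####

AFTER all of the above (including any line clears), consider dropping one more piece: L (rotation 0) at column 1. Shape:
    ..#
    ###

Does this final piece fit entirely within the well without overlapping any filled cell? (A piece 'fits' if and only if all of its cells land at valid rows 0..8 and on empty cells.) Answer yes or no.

Drop 1: Z rot1 at col 0 lands with bottom-row=0; cleared 0 line(s) (total 0); column heights now [2 3 0 0 0], max=3
Drop 2: J rot0 at col 2 lands with bottom-row=0; cleared 0 line(s) (total 0); column heights now [2 3 2 1 1], max=3
Drop 3: J rot2 at col 0 lands with bottom-row=2; cleared 0 line(s) (total 0); column heights now [4 4 4 1 1], max=4
Drop 4: I rot2 at col 1 lands with bottom-row=4; cleared 0 line(s) (total 0); column heights now [4 5 5 5 5], max=5
Test piece L rot0 at col 1 (width 3): heights before test = [4 5 5 5 5]; fits = True

Answer: yes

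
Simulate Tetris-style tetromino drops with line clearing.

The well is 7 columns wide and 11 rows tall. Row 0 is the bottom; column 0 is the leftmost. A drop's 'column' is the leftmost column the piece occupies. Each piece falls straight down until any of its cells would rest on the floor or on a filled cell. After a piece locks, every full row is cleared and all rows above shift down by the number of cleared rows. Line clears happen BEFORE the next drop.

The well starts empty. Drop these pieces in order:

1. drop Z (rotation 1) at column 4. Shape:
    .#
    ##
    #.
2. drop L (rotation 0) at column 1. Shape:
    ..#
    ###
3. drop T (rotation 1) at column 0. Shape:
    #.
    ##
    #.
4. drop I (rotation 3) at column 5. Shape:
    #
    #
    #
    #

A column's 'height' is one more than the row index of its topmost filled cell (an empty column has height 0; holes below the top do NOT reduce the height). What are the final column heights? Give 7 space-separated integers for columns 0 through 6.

Answer: 3 2 1 2 2 7 0

Derivation:
Drop 1: Z rot1 at col 4 lands with bottom-row=0; cleared 0 line(s) (total 0); column heights now [0 0 0 0 2 3 0], max=3
Drop 2: L rot0 at col 1 lands with bottom-row=0; cleared 0 line(s) (total 0); column heights now [0 1 1 2 2 3 0], max=3
Drop 3: T rot1 at col 0 lands with bottom-row=0; cleared 0 line(s) (total 0); column heights now [3 2 1 2 2 3 0], max=3
Drop 4: I rot3 at col 5 lands with bottom-row=3; cleared 0 line(s) (total 0); column heights now [3 2 1 2 2 7 0], max=7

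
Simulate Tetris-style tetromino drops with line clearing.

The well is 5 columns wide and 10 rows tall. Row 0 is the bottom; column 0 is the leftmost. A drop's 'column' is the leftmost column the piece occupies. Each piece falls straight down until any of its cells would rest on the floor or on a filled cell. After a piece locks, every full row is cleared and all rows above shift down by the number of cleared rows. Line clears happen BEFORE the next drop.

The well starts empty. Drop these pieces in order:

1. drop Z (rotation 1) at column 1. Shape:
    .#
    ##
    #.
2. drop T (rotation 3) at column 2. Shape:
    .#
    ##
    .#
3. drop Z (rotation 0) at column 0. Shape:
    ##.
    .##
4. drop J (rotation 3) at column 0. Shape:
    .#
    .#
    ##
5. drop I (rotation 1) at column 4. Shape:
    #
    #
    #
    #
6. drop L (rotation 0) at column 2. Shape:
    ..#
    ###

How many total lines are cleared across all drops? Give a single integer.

Drop 1: Z rot1 at col 1 lands with bottom-row=0; cleared 0 line(s) (total 0); column heights now [0 2 3 0 0], max=3
Drop 2: T rot3 at col 2 lands with bottom-row=2; cleared 0 line(s) (total 0); column heights now [0 2 4 5 0], max=5
Drop 3: Z rot0 at col 0 lands with bottom-row=4; cleared 0 line(s) (total 0); column heights now [6 6 5 5 0], max=6
Drop 4: J rot3 at col 0 lands with bottom-row=6; cleared 0 line(s) (total 0); column heights now [7 9 5 5 0], max=9
Drop 5: I rot1 at col 4 lands with bottom-row=0; cleared 0 line(s) (total 0); column heights now [7 9 5 5 4], max=9
Drop 6: L rot0 at col 2 lands with bottom-row=5; cleared 1 line(s) (total 1); column heights now [6 8 5 5 6], max=8

Answer: 1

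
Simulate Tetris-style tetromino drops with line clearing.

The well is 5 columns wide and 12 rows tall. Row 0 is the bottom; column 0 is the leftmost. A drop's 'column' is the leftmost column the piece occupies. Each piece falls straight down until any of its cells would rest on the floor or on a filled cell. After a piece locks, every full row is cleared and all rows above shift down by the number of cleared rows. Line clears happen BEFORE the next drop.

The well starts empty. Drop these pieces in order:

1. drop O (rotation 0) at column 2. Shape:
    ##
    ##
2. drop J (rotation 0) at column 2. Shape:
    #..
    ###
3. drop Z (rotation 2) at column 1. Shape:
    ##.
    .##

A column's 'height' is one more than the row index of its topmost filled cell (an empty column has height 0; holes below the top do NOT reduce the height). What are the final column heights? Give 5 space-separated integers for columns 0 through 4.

Drop 1: O rot0 at col 2 lands with bottom-row=0; cleared 0 line(s) (total 0); column heights now [0 0 2 2 0], max=2
Drop 2: J rot0 at col 2 lands with bottom-row=2; cleared 0 line(s) (total 0); column heights now [0 0 4 3 3], max=4
Drop 3: Z rot2 at col 1 lands with bottom-row=4; cleared 0 line(s) (total 0); column heights now [0 6 6 5 3], max=6

Answer: 0 6 6 5 3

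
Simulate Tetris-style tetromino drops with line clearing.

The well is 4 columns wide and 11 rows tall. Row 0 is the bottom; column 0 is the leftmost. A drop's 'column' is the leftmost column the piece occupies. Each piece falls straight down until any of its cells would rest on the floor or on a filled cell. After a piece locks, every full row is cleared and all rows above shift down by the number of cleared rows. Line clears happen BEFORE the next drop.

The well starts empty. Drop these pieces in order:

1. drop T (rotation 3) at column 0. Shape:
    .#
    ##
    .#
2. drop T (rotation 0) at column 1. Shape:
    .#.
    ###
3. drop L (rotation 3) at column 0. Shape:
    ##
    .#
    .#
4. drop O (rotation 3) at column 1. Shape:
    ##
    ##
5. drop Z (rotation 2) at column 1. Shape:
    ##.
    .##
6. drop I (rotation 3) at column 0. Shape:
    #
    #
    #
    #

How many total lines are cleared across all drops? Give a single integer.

Drop 1: T rot3 at col 0 lands with bottom-row=0; cleared 0 line(s) (total 0); column heights now [2 3 0 0], max=3
Drop 2: T rot0 at col 1 lands with bottom-row=3; cleared 0 line(s) (total 0); column heights now [2 4 5 4], max=5
Drop 3: L rot3 at col 0 lands with bottom-row=4; cleared 0 line(s) (total 0); column heights now [7 7 5 4], max=7
Drop 4: O rot3 at col 1 lands with bottom-row=7; cleared 0 line(s) (total 0); column heights now [7 9 9 4], max=9
Drop 5: Z rot2 at col 1 lands with bottom-row=9; cleared 0 line(s) (total 0); column heights now [7 11 11 10], max=11
Drop 6: I rot3 at col 0 lands with bottom-row=7; cleared 0 line(s) (total 0); column heights now [11 11 11 10], max=11

Answer: 0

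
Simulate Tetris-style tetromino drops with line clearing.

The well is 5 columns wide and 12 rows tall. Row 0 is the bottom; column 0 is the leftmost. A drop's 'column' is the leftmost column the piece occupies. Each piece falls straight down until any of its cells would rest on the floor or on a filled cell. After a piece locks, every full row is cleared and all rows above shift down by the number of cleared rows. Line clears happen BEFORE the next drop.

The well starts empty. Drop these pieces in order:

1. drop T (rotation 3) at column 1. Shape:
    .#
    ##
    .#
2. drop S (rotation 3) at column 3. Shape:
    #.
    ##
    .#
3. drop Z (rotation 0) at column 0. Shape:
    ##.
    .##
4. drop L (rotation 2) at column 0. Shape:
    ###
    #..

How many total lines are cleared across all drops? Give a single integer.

Drop 1: T rot3 at col 1 lands with bottom-row=0; cleared 0 line(s) (total 0); column heights now [0 2 3 0 0], max=3
Drop 2: S rot3 at col 3 lands with bottom-row=0; cleared 0 line(s) (total 0); column heights now [0 2 3 3 2], max=3
Drop 3: Z rot0 at col 0 lands with bottom-row=3; cleared 0 line(s) (total 0); column heights now [5 5 4 3 2], max=5
Drop 4: L rot2 at col 0 lands with bottom-row=5; cleared 0 line(s) (total 0); column heights now [7 7 7 3 2], max=7

Answer: 0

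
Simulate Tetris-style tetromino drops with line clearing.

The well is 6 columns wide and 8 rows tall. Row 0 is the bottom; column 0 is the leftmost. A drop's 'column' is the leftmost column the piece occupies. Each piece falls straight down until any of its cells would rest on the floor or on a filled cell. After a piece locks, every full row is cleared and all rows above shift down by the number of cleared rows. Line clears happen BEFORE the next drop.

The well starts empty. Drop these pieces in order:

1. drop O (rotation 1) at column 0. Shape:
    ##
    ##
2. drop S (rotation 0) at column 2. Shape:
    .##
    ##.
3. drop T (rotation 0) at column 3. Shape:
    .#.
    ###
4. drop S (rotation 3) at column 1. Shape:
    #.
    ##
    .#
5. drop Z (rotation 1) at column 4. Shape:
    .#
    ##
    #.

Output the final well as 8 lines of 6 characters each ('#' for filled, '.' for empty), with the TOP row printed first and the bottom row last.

Answer: ......
.....#
....##
....#.
.#..#.
.#####
#####.
####..

Derivation:
Drop 1: O rot1 at col 0 lands with bottom-row=0; cleared 0 line(s) (total 0); column heights now [2 2 0 0 0 0], max=2
Drop 2: S rot0 at col 2 lands with bottom-row=0; cleared 0 line(s) (total 0); column heights now [2 2 1 2 2 0], max=2
Drop 3: T rot0 at col 3 lands with bottom-row=2; cleared 0 line(s) (total 0); column heights now [2 2 1 3 4 3], max=4
Drop 4: S rot3 at col 1 lands with bottom-row=1; cleared 0 line(s) (total 0); column heights now [2 4 3 3 4 3], max=4
Drop 5: Z rot1 at col 4 lands with bottom-row=4; cleared 0 line(s) (total 0); column heights now [2 4 3 3 6 7], max=7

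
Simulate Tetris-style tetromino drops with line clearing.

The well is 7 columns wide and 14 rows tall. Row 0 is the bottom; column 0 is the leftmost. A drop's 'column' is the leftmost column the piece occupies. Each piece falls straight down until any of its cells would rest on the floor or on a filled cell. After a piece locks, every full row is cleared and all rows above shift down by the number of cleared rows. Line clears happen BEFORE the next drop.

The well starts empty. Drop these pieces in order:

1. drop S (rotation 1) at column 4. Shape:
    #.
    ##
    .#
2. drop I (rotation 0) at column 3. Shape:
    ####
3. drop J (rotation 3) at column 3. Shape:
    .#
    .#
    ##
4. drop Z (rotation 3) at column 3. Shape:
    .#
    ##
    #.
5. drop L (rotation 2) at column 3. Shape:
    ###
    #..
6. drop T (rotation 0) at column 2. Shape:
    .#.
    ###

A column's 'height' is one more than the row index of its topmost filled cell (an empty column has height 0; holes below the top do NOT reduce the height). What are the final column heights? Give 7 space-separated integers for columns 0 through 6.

Answer: 0 0 11 12 11 10 4

Derivation:
Drop 1: S rot1 at col 4 lands with bottom-row=0; cleared 0 line(s) (total 0); column heights now [0 0 0 0 3 2 0], max=3
Drop 2: I rot0 at col 3 lands with bottom-row=3; cleared 0 line(s) (total 0); column heights now [0 0 0 4 4 4 4], max=4
Drop 3: J rot3 at col 3 lands with bottom-row=4; cleared 0 line(s) (total 0); column heights now [0 0 0 5 7 4 4], max=7
Drop 4: Z rot3 at col 3 lands with bottom-row=6; cleared 0 line(s) (total 0); column heights now [0 0 0 8 9 4 4], max=9
Drop 5: L rot2 at col 3 lands with bottom-row=8; cleared 0 line(s) (total 0); column heights now [0 0 0 10 10 10 4], max=10
Drop 6: T rot0 at col 2 lands with bottom-row=10; cleared 0 line(s) (total 0); column heights now [0 0 11 12 11 10 4], max=12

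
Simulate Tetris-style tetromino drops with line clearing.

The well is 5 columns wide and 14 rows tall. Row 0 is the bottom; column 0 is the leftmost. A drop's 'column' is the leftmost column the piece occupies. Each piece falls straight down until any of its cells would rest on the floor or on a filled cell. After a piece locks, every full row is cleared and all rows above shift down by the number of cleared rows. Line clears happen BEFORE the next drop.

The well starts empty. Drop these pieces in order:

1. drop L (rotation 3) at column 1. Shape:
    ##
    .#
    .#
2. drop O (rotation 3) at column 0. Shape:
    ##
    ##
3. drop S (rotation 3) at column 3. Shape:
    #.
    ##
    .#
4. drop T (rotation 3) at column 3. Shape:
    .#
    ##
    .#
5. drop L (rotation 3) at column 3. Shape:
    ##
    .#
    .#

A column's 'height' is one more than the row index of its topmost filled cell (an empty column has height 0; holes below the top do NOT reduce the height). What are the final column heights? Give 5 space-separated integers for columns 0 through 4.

Drop 1: L rot3 at col 1 lands with bottom-row=0; cleared 0 line(s) (total 0); column heights now [0 3 3 0 0], max=3
Drop 2: O rot3 at col 0 lands with bottom-row=3; cleared 0 line(s) (total 0); column heights now [5 5 3 0 0], max=5
Drop 3: S rot3 at col 3 lands with bottom-row=0; cleared 0 line(s) (total 0); column heights now [5 5 3 3 2], max=5
Drop 4: T rot3 at col 3 lands with bottom-row=2; cleared 0 line(s) (total 0); column heights now [5 5 3 4 5], max=5
Drop 5: L rot3 at col 3 lands with bottom-row=5; cleared 0 line(s) (total 0); column heights now [5 5 3 8 8], max=8

Answer: 5 5 3 8 8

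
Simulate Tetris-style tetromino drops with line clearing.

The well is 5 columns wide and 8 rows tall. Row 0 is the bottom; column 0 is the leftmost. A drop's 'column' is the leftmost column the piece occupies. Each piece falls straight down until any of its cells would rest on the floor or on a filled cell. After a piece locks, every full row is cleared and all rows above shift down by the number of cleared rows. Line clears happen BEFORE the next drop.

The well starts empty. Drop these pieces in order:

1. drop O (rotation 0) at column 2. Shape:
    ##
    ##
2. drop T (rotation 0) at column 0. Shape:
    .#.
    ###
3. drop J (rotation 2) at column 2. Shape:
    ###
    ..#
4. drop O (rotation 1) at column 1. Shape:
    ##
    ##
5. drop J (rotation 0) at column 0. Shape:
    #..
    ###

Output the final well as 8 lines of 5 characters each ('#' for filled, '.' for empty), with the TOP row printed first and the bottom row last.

Answer: #....
###..
.##..
.##..
.####
###.#
..##.
..##.

Derivation:
Drop 1: O rot0 at col 2 lands with bottom-row=0; cleared 0 line(s) (total 0); column heights now [0 0 2 2 0], max=2
Drop 2: T rot0 at col 0 lands with bottom-row=2; cleared 0 line(s) (total 0); column heights now [3 4 3 2 0], max=4
Drop 3: J rot2 at col 2 lands with bottom-row=2; cleared 0 line(s) (total 0); column heights now [3 4 4 4 4], max=4
Drop 4: O rot1 at col 1 lands with bottom-row=4; cleared 0 line(s) (total 0); column heights now [3 6 6 4 4], max=6
Drop 5: J rot0 at col 0 lands with bottom-row=6; cleared 0 line(s) (total 0); column heights now [8 7 7 4 4], max=8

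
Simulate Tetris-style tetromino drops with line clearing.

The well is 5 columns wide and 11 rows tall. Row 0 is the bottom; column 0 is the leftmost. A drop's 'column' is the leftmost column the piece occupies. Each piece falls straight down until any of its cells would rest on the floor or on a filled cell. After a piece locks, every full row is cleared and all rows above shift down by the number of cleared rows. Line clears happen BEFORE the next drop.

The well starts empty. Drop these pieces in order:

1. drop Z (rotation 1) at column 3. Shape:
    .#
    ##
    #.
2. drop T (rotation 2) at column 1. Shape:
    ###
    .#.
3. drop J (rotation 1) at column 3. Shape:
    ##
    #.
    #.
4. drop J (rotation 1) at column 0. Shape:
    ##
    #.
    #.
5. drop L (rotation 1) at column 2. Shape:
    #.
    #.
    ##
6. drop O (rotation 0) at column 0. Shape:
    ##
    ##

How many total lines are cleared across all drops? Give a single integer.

Drop 1: Z rot1 at col 3 lands with bottom-row=0; cleared 0 line(s) (total 0); column heights now [0 0 0 2 3], max=3
Drop 2: T rot2 at col 1 lands with bottom-row=1; cleared 0 line(s) (total 0); column heights now [0 3 3 3 3], max=3
Drop 3: J rot1 at col 3 lands with bottom-row=3; cleared 0 line(s) (total 0); column heights now [0 3 3 6 6], max=6
Drop 4: J rot1 at col 0 lands with bottom-row=1; cleared 1 line(s) (total 1); column heights now [3 3 2 5 5], max=5
Drop 5: L rot1 at col 2 lands with bottom-row=5; cleared 0 line(s) (total 1); column heights now [3 3 8 6 5], max=8
Drop 6: O rot0 at col 0 lands with bottom-row=3; cleared 0 line(s) (total 1); column heights now [5 5 8 6 5], max=8

Answer: 1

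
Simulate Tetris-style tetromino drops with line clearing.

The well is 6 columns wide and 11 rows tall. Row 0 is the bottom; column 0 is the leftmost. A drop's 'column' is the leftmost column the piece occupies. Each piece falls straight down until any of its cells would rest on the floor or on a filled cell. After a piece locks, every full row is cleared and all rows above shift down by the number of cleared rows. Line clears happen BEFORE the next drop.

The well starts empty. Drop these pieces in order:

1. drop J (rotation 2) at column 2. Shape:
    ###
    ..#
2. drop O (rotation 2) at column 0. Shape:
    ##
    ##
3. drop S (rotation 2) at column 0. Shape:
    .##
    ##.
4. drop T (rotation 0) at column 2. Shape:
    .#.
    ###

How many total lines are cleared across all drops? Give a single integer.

Answer: 0

Derivation:
Drop 1: J rot2 at col 2 lands with bottom-row=0; cleared 0 line(s) (total 0); column heights now [0 0 2 2 2 0], max=2
Drop 2: O rot2 at col 0 lands with bottom-row=0; cleared 0 line(s) (total 0); column heights now [2 2 2 2 2 0], max=2
Drop 3: S rot2 at col 0 lands with bottom-row=2; cleared 0 line(s) (total 0); column heights now [3 4 4 2 2 0], max=4
Drop 4: T rot0 at col 2 lands with bottom-row=4; cleared 0 line(s) (total 0); column heights now [3 4 5 6 5 0], max=6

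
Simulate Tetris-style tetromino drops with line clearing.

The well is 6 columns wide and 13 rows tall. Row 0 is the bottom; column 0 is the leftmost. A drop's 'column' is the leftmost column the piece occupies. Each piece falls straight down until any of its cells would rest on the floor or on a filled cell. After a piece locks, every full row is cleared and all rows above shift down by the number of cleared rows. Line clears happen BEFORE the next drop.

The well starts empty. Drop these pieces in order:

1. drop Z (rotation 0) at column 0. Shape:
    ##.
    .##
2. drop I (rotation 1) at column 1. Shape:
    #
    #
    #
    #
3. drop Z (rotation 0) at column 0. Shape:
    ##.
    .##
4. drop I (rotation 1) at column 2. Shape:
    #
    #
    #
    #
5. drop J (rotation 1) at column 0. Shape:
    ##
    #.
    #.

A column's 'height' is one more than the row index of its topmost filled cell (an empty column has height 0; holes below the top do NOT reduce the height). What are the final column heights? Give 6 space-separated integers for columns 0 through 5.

Answer: 11 11 11 0 0 0

Derivation:
Drop 1: Z rot0 at col 0 lands with bottom-row=0; cleared 0 line(s) (total 0); column heights now [2 2 1 0 0 0], max=2
Drop 2: I rot1 at col 1 lands with bottom-row=2; cleared 0 line(s) (total 0); column heights now [2 6 1 0 0 0], max=6
Drop 3: Z rot0 at col 0 lands with bottom-row=6; cleared 0 line(s) (total 0); column heights now [8 8 7 0 0 0], max=8
Drop 4: I rot1 at col 2 lands with bottom-row=7; cleared 0 line(s) (total 0); column heights now [8 8 11 0 0 0], max=11
Drop 5: J rot1 at col 0 lands with bottom-row=8; cleared 0 line(s) (total 0); column heights now [11 11 11 0 0 0], max=11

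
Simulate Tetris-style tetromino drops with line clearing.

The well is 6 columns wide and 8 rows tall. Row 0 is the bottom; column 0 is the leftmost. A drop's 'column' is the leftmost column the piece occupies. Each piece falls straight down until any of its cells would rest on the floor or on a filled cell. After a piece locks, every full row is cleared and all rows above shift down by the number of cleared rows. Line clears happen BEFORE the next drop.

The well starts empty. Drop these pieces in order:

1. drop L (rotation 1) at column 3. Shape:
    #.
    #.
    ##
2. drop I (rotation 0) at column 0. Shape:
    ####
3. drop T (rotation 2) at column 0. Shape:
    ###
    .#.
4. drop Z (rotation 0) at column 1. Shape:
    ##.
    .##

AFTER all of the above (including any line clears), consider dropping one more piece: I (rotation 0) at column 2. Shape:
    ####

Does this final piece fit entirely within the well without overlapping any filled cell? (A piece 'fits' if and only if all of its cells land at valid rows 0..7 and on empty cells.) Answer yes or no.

Answer: no

Derivation:
Drop 1: L rot1 at col 3 lands with bottom-row=0; cleared 0 line(s) (total 0); column heights now [0 0 0 3 1 0], max=3
Drop 2: I rot0 at col 0 lands with bottom-row=3; cleared 0 line(s) (total 0); column heights now [4 4 4 4 1 0], max=4
Drop 3: T rot2 at col 0 lands with bottom-row=4; cleared 0 line(s) (total 0); column heights now [6 6 6 4 1 0], max=6
Drop 4: Z rot0 at col 1 lands with bottom-row=6; cleared 0 line(s) (total 0); column heights now [6 8 8 7 1 0], max=8
Test piece I rot0 at col 2 (width 4): heights before test = [6 8 8 7 1 0]; fits = False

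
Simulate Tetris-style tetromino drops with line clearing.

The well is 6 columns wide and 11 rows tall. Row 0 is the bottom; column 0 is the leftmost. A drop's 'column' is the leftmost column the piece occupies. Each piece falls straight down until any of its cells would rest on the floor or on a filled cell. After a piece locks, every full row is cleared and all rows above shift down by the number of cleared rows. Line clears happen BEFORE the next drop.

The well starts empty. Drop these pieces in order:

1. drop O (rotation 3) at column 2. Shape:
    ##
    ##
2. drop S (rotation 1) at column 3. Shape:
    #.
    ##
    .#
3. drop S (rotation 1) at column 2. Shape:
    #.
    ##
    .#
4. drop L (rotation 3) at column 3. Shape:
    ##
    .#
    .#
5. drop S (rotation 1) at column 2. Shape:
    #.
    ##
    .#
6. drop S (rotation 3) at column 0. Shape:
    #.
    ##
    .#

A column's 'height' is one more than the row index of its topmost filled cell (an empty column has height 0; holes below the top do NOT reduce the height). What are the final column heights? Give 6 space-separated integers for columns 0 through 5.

Drop 1: O rot3 at col 2 lands with bottom-row=0; cleared 0 line(s) (total 0); column heights now [0 0 2 2 0 0], max=2
Drop 2: S rot1 at col 3 lands with bottom-row=1; cleared 0 line(s) (total 0); column heights now [0 0 2 4 3 0], max=4
Drop 3: S rot1 at col 2 lands with bottom-row=4; cleared 0 line(s) (total 0); column heights now [0 0 7 6 3 0], max=7
Drop 4: L rot3 at col 3 lands with bottom-row=4; cleared 0 line(s) (total 0); column heights now [0 0 7 7 7 0], max=7
Drop 5: S rot1 at col 2 lands with bottom-row=7; cleared 0 line(s) (total 0); column heights now [0 0 10 9 7 0], max=10
Drop 6: S rot3 at col 0 lands with bottom-row=0; cleared 0 line(s) (total 0); column heights now [3 2 10 9 7 0], max=10

Answer: 3 2 10 9 7 0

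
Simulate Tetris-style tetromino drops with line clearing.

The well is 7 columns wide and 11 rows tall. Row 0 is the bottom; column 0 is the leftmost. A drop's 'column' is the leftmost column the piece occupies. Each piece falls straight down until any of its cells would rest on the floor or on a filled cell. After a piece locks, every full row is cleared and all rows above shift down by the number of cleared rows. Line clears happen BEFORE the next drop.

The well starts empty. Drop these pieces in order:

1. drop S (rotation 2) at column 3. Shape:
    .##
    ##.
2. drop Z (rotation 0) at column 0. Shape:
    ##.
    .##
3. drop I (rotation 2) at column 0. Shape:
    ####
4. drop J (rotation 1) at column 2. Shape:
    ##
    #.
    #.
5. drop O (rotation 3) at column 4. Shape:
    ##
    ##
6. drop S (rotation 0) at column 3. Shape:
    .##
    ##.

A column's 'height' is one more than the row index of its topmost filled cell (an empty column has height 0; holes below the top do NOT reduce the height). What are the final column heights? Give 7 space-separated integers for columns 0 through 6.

Answer: 3 3 6 7 8 8 0

Derivation:
Drop 1: S rot2 at col 3 lands with bottom-row=0; cleared 0 line(s) (total 0); column heights now [0 0 0 1 2 2 0], max=2
Drop 2: Z rot0 at col 0 lands with bottom-row=0; cleared 0 line(s) (total 0); column heights now [2 2 1 1 2 2 0], max=2
Drop 3: I rot2 at col 0 lands with bottom-row=2; cleared 0 line(s) (total 0); column heights now [3 3 3 3 2 2 0], max=3
Drop 4: J rot1 at col 2 lands with bottom-row=3; cleared 0 line(s) (total 0); column heights now [3 3 6 6 2 2 0], max=6
Drop 5: O rot3 at col 4 lands with bottom-row=2; cleared 0 line(s) (total 0); column heights now [3 3 6 6 4 4 0], max=6
Drop 6: S rot0 at col 3 lands with bottom-row=6; cleared 0 line(s) (total 0); column heights now [3 3 6 7 8 8 0], max=8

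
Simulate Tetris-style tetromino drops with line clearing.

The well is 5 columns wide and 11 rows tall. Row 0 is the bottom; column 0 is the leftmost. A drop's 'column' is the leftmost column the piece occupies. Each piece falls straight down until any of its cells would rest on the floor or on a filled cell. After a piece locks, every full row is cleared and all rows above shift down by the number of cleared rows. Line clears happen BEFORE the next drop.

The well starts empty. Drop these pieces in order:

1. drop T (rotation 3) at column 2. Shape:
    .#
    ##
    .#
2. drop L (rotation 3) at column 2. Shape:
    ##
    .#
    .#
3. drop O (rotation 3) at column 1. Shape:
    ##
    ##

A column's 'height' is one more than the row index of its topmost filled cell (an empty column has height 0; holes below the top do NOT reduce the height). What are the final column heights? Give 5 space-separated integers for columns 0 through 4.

Drop 1: T rot3 at col 2 lands with bottom-row=0; cleared 0 line(s) (total 0); column heights now [0 0 2 3 0], max=3
Drop 2: L rot3 at col 2 lands with bottom-row=3; cleared 0 line(s) (total 0); column heights now [0 0 6 6 0], max=6
Drop 3: O rot3 at col 1 lands with bottom-row=6; cleared 0 line(s) (total 0); column heights now [0 8 8 6 0], max=8

Answer: 0 8 8 6 0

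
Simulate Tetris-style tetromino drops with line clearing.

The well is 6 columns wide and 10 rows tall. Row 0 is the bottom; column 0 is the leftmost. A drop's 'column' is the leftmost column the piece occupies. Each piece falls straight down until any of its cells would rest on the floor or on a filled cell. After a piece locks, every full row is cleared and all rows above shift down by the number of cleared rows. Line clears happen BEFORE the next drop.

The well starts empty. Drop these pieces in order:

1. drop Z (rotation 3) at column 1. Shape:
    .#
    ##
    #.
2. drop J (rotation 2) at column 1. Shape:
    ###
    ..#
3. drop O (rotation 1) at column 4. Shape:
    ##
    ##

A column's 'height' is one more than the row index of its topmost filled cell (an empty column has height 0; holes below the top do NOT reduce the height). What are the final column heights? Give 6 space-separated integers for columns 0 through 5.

Drop 1: Z rot3 at col 1 lands with bottom-row=0; cleared 0 line(s) (total 0); column heights now [0 2 3 0 0 0], max=3
Drop 2: J rot2 at col 1 lands with bottom-row=2; cleared 0 line(s) (total 0); column heights now [0 4 4 4 0 0], max=4
Drop 3: O rot1 at col 4 lands with bottom-row=0; cleared 0 line(s) (total 0); column heights now [0 4 4 4 2 2], max=4

Answer: 0 4 4 4 2 2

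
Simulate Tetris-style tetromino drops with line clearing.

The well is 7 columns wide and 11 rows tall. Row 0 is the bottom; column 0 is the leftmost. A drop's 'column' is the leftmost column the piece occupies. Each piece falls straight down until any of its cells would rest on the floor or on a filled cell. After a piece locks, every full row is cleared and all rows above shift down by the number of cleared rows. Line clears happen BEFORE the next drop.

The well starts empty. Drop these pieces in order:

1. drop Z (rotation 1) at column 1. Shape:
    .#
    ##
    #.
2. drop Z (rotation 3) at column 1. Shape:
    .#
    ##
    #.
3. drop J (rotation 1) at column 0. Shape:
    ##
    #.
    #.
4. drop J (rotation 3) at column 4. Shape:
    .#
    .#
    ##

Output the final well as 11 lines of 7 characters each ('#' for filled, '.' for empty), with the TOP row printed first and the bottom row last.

Answer: .......
.......
.......
.......
.......
.......
###....
###....
###..#.
.##..#.
.#..##.

Derivation:
Drop 1: Z rot1 at col 1 lands with bottom-row=0; cleared 0 line(s) (total 0); column heights now [0 2 3 0 0 0 0], max=3
Drop 2: Z rot3 at col 1 lands with bottom-row=2; cleared 0 line(s) (total 0); column heights now [0 4 5 0 0 0 0], max=5
Drop 3: J rot1 at col 0 lands with bottom-row=2; cleared 0 line(s) (total 0); column heights now [5 5 5 0 0 0 0], max=5
Drop 4: J rot3 at col 4 lands with bottom-row=0; cleared 0 line(s) (total 0); column heights now [5 5 5 0 1 3 0], max=5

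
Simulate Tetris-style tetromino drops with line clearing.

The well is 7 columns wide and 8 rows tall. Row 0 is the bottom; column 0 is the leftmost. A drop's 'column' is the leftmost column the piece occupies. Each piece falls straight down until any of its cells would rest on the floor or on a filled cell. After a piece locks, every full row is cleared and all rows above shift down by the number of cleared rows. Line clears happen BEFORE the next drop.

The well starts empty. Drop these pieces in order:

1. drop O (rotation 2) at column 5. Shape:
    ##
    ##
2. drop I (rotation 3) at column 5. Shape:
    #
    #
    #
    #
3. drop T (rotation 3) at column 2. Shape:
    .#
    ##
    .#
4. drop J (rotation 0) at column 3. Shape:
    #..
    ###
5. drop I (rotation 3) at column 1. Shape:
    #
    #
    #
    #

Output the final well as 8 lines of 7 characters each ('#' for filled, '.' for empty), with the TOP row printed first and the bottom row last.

Drop 1: O rot2 at col 5 lands with bottom-row=0; cleared 0 line(s) (total 0); column heights now [0 0 0 0 0 2 2], max=2
Drop 2: I rot3 at col 5 lands with bottom-row=2; cleared 0 line(s) (total 0); column heights now [0 0 0 0 0 6 2], max=6
Drop 3: T rot3 at col 2 lands with bottom-row=0; cleared 0 line(s) (total 0); column heights now [0 0 2 3 0 6 2], max=6
Drop 4: J rot0 at col 3 lands with bottom-row=6; cleared 0 line(s) (total 0); column heights now [0 0 2 8 7 7 2], max=8
Drop 5: I rot3 at col 1 lands with bottom-row=0; cleared 0 line(s) (total 0); column heights now [0 4 2 8 7 7 2], max=8

Answer: ...#...
...###.
.....#.
.....#.
.#...#.
.#.#.#.
.###.##
.#.#.##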